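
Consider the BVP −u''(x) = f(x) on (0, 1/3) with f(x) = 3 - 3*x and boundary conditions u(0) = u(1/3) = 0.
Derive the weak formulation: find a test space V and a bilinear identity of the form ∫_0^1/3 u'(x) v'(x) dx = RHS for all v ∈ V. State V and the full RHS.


V = H^1_0(0, 1/3) (so v(0) = v(1/3) = 0); weak form: ∫_0^1/3 u'v' dx = ∫_0^1/3 (3 - 3*x) v dx for all v ∈ V.

Multiply both sides by a test function v and integrate from 0 to 1/3:
  ∫_0^1/3 −u''(x) v(x) dx = ∫_0^1/3 f(x) v(x) dx.
Integrate the LHS by parts once:
  ∫_0^1/3 −u'' v dx = −[u'(x) v(x)]_0^1/3 + ∫_0^1/3 u'(x) v'(x) dx.
Thus ∫_0^1/3 u'(x) v'(x) dx = ∫_0^1/3 f(x) v(x) dx + [u'(x) v(x)]_0^1/3.
Choose V so that boundary terms are either known or forced to vanish.
u is Dirichlet: u(0) = u(1/3) = 0. Let V = H^1_0(0, 1/3); then v(0) = v(1/3) = 0, and [u' v]_0^1/3 = 0.
Weak formulation: find u (satisfying any essential BC) such that ∫_0^1/3 u'(x) v'(x) dx = ∫_0^1/3 f v dx for all v ∈ V.
Substituting f(x) = 3 - 3*x, the right-hand side is ∫_0^1/3 (3 - 3*x) v dx.


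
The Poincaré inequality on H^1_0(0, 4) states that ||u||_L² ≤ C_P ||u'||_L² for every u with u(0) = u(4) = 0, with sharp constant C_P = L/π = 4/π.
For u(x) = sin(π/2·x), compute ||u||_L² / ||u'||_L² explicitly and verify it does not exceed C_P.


||u||_L² / ||u'||_L² = 2/π < C_P = 4/π.

u(x) = sin(π/2·x), so u'(x) = π*cos(π*x/2)/2.
Writing u(x) = A·sin(kπx/L) with A = 1 and k = 2, use ∫_0^L sin²(kπx/L) dx = L/2 and ∫_0^L cos²(kπx/L) dx = L/2.
u² = 1·sin²(π/2·x) and (u')² = π^2/4·cos²(π/2·x), and each of sin², cos² integrates to L/2 = 2 over (0, 4).
∫_0^4 u² dx = 2, so ||u||_L² = sqrt(2).
∫_0^4 (u')² dx = π^2/2, so ||u'||_L² = sqrt(2)*π/2.
Ratio ||u||_L² / ||u'||_L² = 2/π.
Sharp Poincaré constant on H^1_0(0, 4) is C_P = L/π = 4/π, achieved by sin(π/4·x).
This is the k = 2 harmonic; the ratio L/(kπ) is strictly less than C_P = L/π, consistent with the sharp inequality ||u||_L² ≤ C_P ||u'||_L².


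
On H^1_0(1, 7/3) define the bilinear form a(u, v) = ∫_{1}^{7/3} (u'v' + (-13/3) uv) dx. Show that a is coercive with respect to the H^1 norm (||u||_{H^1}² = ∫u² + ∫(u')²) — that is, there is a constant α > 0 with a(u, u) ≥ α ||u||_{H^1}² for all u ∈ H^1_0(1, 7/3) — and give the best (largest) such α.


α = (-208 + 27*π^2)/(3*(16 + 9*π^2))

Coercivity of a(·,·) on H^1_0(1, 7/3) means a(u, u) ≥ α ||u||_{H^1}² for every u ∈ H^1_0.
The interval has length L = 4/3, and Poincaré/coercivity depend only on L. Here a(u, u) = ∫(u')² + (-13/3)·∫u².
Here c = -13/3 < 0 with |c| < (π/L)² = 9*π^2/16, so coercivity still holds. The condition a(u,u) ≥ α||u||_{H^1}² reads (1−α)∫(u')² ≥ (α−c)∫u². Any admissible α is ≤ 1 (rapidly oscillating u have ∫u²/∫(u')² → 0), and α = 1 would force 0 ≥ (1−c)∫u², impossible since c < 1; so 1−α > 0. By the sharp Poincaré inequality on H^1_0 of an interval of length L, ∫(u')² ≥ (π/L)²∫u² with equality for the first sine mode sin(π(x−x₀)/L) (x₀ the left endpoint), so the inequality holds for all u iff (1−α)(π/L)² ≥ α − c, i.e. α ≤ ((π/L)² + c)/((π/L)² + 1) = (1 + c(L/π)²)/(1 + (L/π)²). (Direct route, valid since c ≤ 0: Poincaré gives c∫u² ≥ c(L/π)²∫(u')², so a(u,u) ≥ (1 + c(L/π)²)∫(u')², while ||u||_{H^1}² ≤ (1 + (L/π)²)∫(u')²; dividing yields the same α.) With (π/L)² = 9*π^2/16 and c = -13/3, the largest admissible constant is α = ((π/L)² + c)/((π/L)² + 1).
Simplifying, α = (-208 + 27*π^2)/(3*(16 + 9*π^2)).


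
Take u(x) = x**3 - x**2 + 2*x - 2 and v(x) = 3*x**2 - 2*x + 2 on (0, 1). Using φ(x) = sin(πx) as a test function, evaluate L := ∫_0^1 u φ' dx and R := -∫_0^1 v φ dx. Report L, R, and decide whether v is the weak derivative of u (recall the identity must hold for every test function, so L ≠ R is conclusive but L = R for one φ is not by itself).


LHS = -5/π + 12/π^3, RHS = -5/π + 12/π^3. Yes, v = u' weakly.

u(x) = x**3 - x**2 + 2*x - 2, classical derivative u'(x) = 3*x**2 - 2*x + 2.
φ(x) = sin(πx), so φ'(x) = π*cos(π*x).
Note φ(0) = φ(1) = 0, so the boundary term u·φ vanishes.
LHS = ∫_0^1 u(x) φ'(x) dx = ∫_0^1 (π*x^3*cos(π*x) - π*x^2*cos(π*x) + 2*π*x*cos(π*x) - 2*π*cos(π*x)) dx. Term by term:
  ∫_0^1 -2*π*cos(π*x) dx = 0;  ∫_0^1 π*x^3*cos(π*x) dx = -3/π + 12/π^3;  ∫_0^1 -π*x^2*cos(π*x) dx = 2/π;
  ∫_0^1 2*π*x*cos(π*x) dx = -4/π.
Sum: 0 + -3/π + 12/π^3 + 2/π − 4/π = -5/π + 12/π^3.
So LHS = -5/π + 12/π^3.
∫_0^1 v(x) φ(x) dx = ∫_0^1 (3*x^2*sin(π*x) - 2*x*sin(π*x) + 2*sin(π*x)) dx. Term by term:
  ∫_0^1 2*sin(π*x) dx = 4/π;  ∫_0^1 -2*x*sin(π*x) dx = -2/π;  ∫_0^1 3*x^2*sin(π*x) dx = -12/π^3 + 3/π.
Sum: 4/π − 2/π + -12/π^3 + 3/π = -12/π^3 + 5/π.
So RHS = -∫_0^1 v(x) φ(x) dx = -5/π + 12/π^3.
LHS = RHS, so the identity holds for this test φ.
Moreover u is smooth here and v(x) = u'(x) = 3*x**2 - 2*x + 2 pointwise, so the identity holds for every test function. Hence v is the weak derivative of u.


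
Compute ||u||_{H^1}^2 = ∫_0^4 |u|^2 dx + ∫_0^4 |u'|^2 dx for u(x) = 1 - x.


||u||_{H^1}^2 = 40/3

The H^1 norm (squared) on an interval (0, L) is
  ||u||_{H^1}^2 = ∫_0^L u(x)^2 dx + ∫_0^L u'(x)^2 dx.
Compute u'(x) = -1.
Then u(x)^2 = x**2 - 2*x + 1 and u'(x)^2 = 1.
Integrate each monomial from 0 to 4 using ∫_0^4 c·x^n dx = c·4^(n+1)/(n+1):
  ∫_0^4 u(x)^2 dx = ∫_0^4 (x^2 - 2*x + 1) dx. Term by term:
    ∫_0^4 x^2 dx = 64/3;  ∫_0^4 -2*x dx = -16;  ∫_0^4 1 dx = 4.
  Sum: 64/3 − 16 + 4 = 28/3.
  ∫_0^4 u'(x)^2 dx = ∫_0^4 (1) dx. Term by term:
    ∫_0^4 1 dx = 4.
Adding: ||u||_{H^1}^2 = 28/3 + 4 = 40/3.


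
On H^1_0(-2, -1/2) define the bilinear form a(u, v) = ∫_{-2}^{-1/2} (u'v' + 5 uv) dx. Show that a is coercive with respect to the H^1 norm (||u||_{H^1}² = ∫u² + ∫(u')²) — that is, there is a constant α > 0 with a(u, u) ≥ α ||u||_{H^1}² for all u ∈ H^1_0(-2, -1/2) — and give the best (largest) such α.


α = 1

Coercivity of a(·,·) on H^1_0(-2, -1/2) means a(u, u) ≥ α ||u||_{H^1}² for every u ∈ H^1_0.
The interval has length L = 3/2, and Poincaré/coercivity depend only on L. Here a(u, u) = ∫(u')² + (5)·∫u².
Here c = 5 ≥ 1, so a(u,u) = ∫(u')² + c∫u² ≥ ∫(u')² + ∫u² = ||u||_{H^1}², i.e. α = 1 works. No larger α is possible: a(u,u) ≥ α||u||_{H^1}² means (1−α)∫(u')² ≥ (α−c)∫u², and for the modes u_n = sin(nπ(x−x₀)/L) (x₀ the left endpoint) one has ∫u_n²/∫(u_n')² = (L/(nπ))² → 0, so a(u_n,u_n)/||u_n||_{H^1}² → 1. Hence the optimal constant is α = 1.
Therefore α = 1.


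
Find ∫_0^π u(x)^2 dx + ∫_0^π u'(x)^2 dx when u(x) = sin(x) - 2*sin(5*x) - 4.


||u||_{H^1(0,π)}^2 = -48/5 + 69*π

u'(x) = cos(x) - 10*cos(5*x).
Expand u² and (u')² and integrate term by term on (0, π), using: for integers n ≥ 1, ∫_0^π sin²(nx) dx = ∫_0^π cos²(nx) dx = π/2; for n ≠ n', ∫_0^π sin(nx)sin(n'x) dx = ∫_0^π cos(nx)cos(n'x) dx = 0; and by product-to-sum, ∫_0^π sin(nx)cos(n'x) dx = ½∫_0^π [sin((n+n')x) + sin((n−n')x)] dx, which is 0 when n+n' is even and 2n/(n²−n'²) when n+n' is odd (it need not vanish on (0, π)). For the constant mode: ∫_0^π 1 dx = π, ∫_0^π cos(nx) dx = 0, ∫_0^π sin(nx) dx = (1−(−1)^n)/n.
  u² squared terms: (-4)²·∫1 dx = 16·π = 16*π;  (-2)²·∫sin(5x)² dx = 4·π/2 = 2*π;  (1)²·∫sin(x)² dx = 1·π/2 = π/2.
  u² cross terms: 2·(-4)·(-2)·∫1·sin(5x) dx = 16·(2/5) = 32/5;  2·(-4)·(1)·∫1·sin(x) dx = -8·(2) = -16;  2·(-2)·(1)·∫sin(5x)·sin(x) dx = -4·(0) = 0.
  So ∫_0^π u² dx = 16*π + 2*π + π/2 + 32/5 − 16 + 0 = -48/5 + 37*π/2.
  (u')² squared terms: (-10)²·∫cos(5x)² dx = 100·π/2 = 50*π;  (1)²·∫cos(x)² dx = 1·π/2 = π/2.
  (u')² cross terms: 2·(-10)·(1)·∫cos(5x)·cos(x) dx = -20·(0) = 0.
  So ∫_0^π (u')² dx = 50*π + π/2 + 0 = 101*π/2.
||u||_{H^1}^2 = (-48/5 + 37*π/2) + (101*π/2) = -48/5 + 69*π.


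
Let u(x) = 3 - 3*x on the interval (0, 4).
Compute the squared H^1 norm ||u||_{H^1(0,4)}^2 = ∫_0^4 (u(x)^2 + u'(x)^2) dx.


||u||_{H^1}^2 = 120

The H^1 norm (squared) on an interval (0, L) is
  ||u||_{H^1}^2 = ∫_0^L u(x)^2 dx + ∫_0^L u'(x)^2 dx.
Compute u'(x) = -3.
Then u(x)^2 = 9*x**2 - 18*x + 9 and u'(x)^2 = 9.
Integrate each monomial from 0 to 4 using ∫_0^4 c·x^n dx = c·4^(n+1)/(n+1):
  ∫_0^4 u(x)^2 dx = ∫_0^4 (9*x^2 - 18*x + 9) dx. Term by term:
    ∫_0^4 9*x^2 dx = 192;  ∫_0^4 -18*x dx = -144;  ∫_0^4 9 dx = 36.
  Sum: 192 − 144 + 36 = 84.
  ∫_0^4 u'(x)^2 dx = ∫_0^4 (9) dx. Term by term:
    ∫_0^4 9 dx = 36.
Adding: ||u||_{H^1}^2 = 84 + 36 = 120.


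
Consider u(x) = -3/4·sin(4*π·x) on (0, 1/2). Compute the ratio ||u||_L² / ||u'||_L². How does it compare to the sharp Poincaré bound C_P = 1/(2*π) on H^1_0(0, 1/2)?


||u||_L² / ||u'||_L² = 1/(4*π) < C_P = 1/(2*π).

u(x) = -3/4·sin(4*π·x), so u'(x) = -3*π*cos(4*π*x).
Writing u(x) = A·sin(kπx/L) with A = -3/4 and k = 2, use ∫_0^L sin²(kπx/L) dx = L/2 and ∫_0^L cos²(kπx/L) dx = L/2.
u² = 9/16·sin²(4*π·x) and (u')² = 9*π^2·cos²(4*π·x), and each of sin², cos² integrates to L/2 = 1/4 over (0, 1/2).
∫_0^1/2 u² dx = 9/64, so ||u||_L² = 3/8.
∫_0^1/2 (u')² dx = 9*π^2/4, so ||u'||_L² = 3*π/2.
Ratio ||u||_L² / ||u'||_L² = 1/(4*π).
Sharp Poincaré constant on H^1_0(0, 1/2) is C_P = L/π = 1/(2*π), achieved by sin(2*π·x).
This is the k = 2 harmonic; the ratio L/(kπ) is strictly less than C_P = L/π, consistent with the sharp inequality ||u||_L² ≤ C_P ||u'||_L².


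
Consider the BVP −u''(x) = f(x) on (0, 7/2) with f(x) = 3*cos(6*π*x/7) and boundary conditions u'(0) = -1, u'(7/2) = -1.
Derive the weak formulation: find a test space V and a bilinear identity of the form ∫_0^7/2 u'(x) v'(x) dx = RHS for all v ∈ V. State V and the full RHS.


V = H^1(0, 7/2) (v unrestricted at boundary; u is determined up to an additive constant); weak form: ∫_0^7/2 u'v' dx = ∫_0^7/2 (3*cos(6*π*x/7)) v dx − v(7/2) + v(0) for all v ∈ V.

Multiply both sides by a test function v and integrate from 0 to 7/2:
  ∫_0^7/2 −u''(x) v(x) dx = ∫_0^7/2 f(x) v(x) dx.
Integrate the LHS by parts once:
  ∫_0^7/2 −u'' v dx = −[u'(x) v(x)]_0^7/2 + ∫_0^7/2 u'(x) v'(x) dx.
Thus ∫_0^7/2 u'(x) v'(x) dx = ∫_0^7/2 f(x) v(x) dx + [u'(x) v(x)]_0^7/2.
Choose V so that boundary terms are either known or forced to vanish.
u has inhomogeneous Neumann u'(0) = -1, u'(7/2) = -1. [u' v]_0^7/2 = (-1)·v(7/2) − (-1)·v(0) = − v(7/2) + v(0). Take V = H^1(0, 7/2); boundary term becomes part of RHS.
Weak formulation: find u (satisfying any essential BC) such that ∫_0^7/2 u'(x) v'(x) dx = ∫_0^7/2 f v dx − v(7/2) + v(0) for all v ∈ V (Neumann data are natural BCs: they enter the RHS as boundary terms).
Substituting f(x) = 3*cos(6*π*x/7), the right-hand side is ∫_0^7/2 (3*cos(6*π*x/7)) v dx − v(7/2) + v(0).
Compatibility check (pure Neumann): taking v ≡ 1 ∈ V gives 0 = ∫_0^7/2 f dx + (-1) − (-1), i.e. ∫_0^7/2 f dx must equal u'(0) − u'(7/2) = 0. Indeed ∫_0^7/2 (3*cos(6*π*x/7)) dx = 0, so the data are compatible. The solution is then unique only up to an additive constant (fix it e.g. by requiring ∫_0^7/2 u dx = 0).


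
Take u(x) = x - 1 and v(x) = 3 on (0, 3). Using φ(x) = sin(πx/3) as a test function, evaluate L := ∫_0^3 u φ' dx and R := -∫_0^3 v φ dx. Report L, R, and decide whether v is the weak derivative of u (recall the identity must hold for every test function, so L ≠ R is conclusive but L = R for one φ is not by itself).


LHS = -6/π, RHS = -18/π. No, v is not the weak derivative of u.

u(x) = x - 1, classical derivative u'(x) = 1.
φ(x) = sin(πx/3), so φ'(x) = π*cos(π*x/3)/3.
Note φ(0) = φ(3) = 0, so the boundary term u·φ vanishes.
LHS = ∫_0^3 u(x) φ'(x) dx = ∫_0^3 (π*x*cos(π*x/3)/3 - π*cos(π*x/3)/3) dx. Term by term:
  ∫_0^3 -π*cos(π*x/3)/3 dx = 0;  ∫_0^3 π*x*cos(π*x/3)/3 dx = -6/π.
Sum: 0 − 6/π = -6/π.
So LHS = -6/π.
∫_0^3 v(x) φ(x) dx = ∫_0^3 (3*sin(π*x/3)) dx. Term by term:
  ∫_0^3 3*sin(π*x/3) dx = 18/π.
So RHS = -∫_0^3 v(x) φ(x) dx = -18/π.
LHS − RHS = 12/π ≠ 0, so the identity fails.
(For a valid weak derivative the identity must hold for EVERY test function, in particular this one. The failure shows v is NOT the weak derivative of u.)
Correct weak derivative would be u'(x) = 1.


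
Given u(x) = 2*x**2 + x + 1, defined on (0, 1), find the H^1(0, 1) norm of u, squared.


||u||_{H^1}^2 = 79/5

The H^1 norm (squared) on an interval (0, L) is
  ||u||_{H^1}^2 = ∫_0^L u(x)^2 dx + ∫_0^L u'(x)^2 dx.
Compute u'(x) = 4*x + 1.
Then u(x)^2 = 4*x**4 + 4*x**3 + 5*x**2 + 2*x + 1 and u'(x)^2 = 16*x**2 + 8*x + 1.
Integrate each monomial from 0 to 1 using ∫_0^1 c·x^n dx = c·1^(n+1)/(n+1):
  ∫_0^1 u(x)^2 dx = ∫_0^1 (4*x^4 + 4*x^3 + 5*x^2 + 2*x + 1) dx. Term by term:
    ∫_0^1 4*x^4 dx = 4/5;  ∫_0^1 4*x^3 dx = 1;  ∫_0^1 5*x^2 dx = 5/3;
    ∫_0^1 2*x dx = 1;  ∫_0^1 1 dx = 1.
  Sum: 4/5 + 1 + 5/3 + 1 + 1 = 82/15.
  ∫_0^1 u'(x)^2 dx = ∫_0^1 (16*x^2 + 8*x + 1) dx. Term by term:
    ∫_0^1 16*x^2 dx = 16/3;  ∫_0^1 8*x dx = 4;  ∫_0^1 1 dx = 1.
  Sum: 16/3 + 4 + 1 = 31/3.
Adding: ||u||_{H^1}^2 = 82/15 + 31/3 = 79/5.


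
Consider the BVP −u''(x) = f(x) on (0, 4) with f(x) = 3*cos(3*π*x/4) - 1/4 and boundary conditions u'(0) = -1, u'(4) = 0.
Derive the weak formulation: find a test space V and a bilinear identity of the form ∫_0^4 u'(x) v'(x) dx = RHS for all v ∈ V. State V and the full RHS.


V = H^1(0, 4) (v unrestricted at boundary; u is determined up to an additive constant); weak form: ∫_0^4 u'v' dx = ∫_0^4 (3*cos(3*π*x/4) - 1/4) v dx + v(0) for all v ∈ V.

Multiply both sides by a test function v and integrate from 0 to 4:
  ∫_0^4 −u''(x) v(x) dx = ∫_0^4 f(x) v(x) dx.
Integrate the LHS by parts once:
  ∫_0^4 −u'' v dx = −[u'(x) v(x)]_0^4 + ∫_0^4 u'(x) v'(x) dx.
Thus ∫_0^4 u'(x) v'(x) dx = ∫_0^4 f(x) v(x) dx + [u'(x) v(x)]_0^4.
Choose V so that boundary terms are either known or forced to vanish.
u has inhomogeneous Neumann u'(0) = -1, u'(4) = 0. [u' v]_0^4 = (0)·v(4) − (-1)·v(0) = v(0). Take V = H^1(0, 4); boundary term becomes part of RHS.
Weak formulation: find u (satisfying any essential BC) such that ∫_0^4 u'(x) v'(x) dx = ∫_0^4 f v dx + v(0) for all v ∈ V (Neumann data are natural BCs: they enter the RHS as boundary terms).
Substituting f(x) = 3*cos(3*π*x/4) - 1/4, the right-hand side is ∫_0^4 (3*cos(3*π*x/4) - 1/4) v dx + v(0).
Compatibility check (pure Neumann): taking v ≡ 1 ∈ V gives 0 = ∫_0^4 f dx + (0) − (-1), i.e. ∫_0^4 f dx must equal u'(0) − u'(4) = -1. Indeed ∫_0^4 (3*cos(3*π*x/4) - 1/4) dx = -1, so the data are compatible. The solution is then unique only up to an additive constant (fix it e.g. by requiring ∫_0^4 u dx = 0).


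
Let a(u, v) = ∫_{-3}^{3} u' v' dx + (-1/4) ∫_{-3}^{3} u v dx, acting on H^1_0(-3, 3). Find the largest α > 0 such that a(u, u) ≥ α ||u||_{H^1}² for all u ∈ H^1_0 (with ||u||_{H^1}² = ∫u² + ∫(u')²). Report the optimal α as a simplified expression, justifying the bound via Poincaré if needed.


α = (-9 + π^2)/(π^2 + 36)

Coercivity of a(·,·) on H^1_0(-3, 3) means a(u, u) ≥ α ||u||_{H^1}² for every u ∈ H^1_0.
The interval has length L = 6, and Poincaré/coercivity depend only on L. Here a(u, u) = ∫(u')² + (-1/4)·∫u².
Here c = -1/4 < 0 with |c| < (π/L)² = π^2/36, so coercivity still holds. The condition a(u,u) ≥ α||u||_{H^1}² reads (1−α)∫(u')² ≥ (α−c)∫u². Any admissible α is ≤ 1 (rapidly oscillating u have ∫u²/∫(u')² → 0), and α = 1 would force 0 ≥ (1−c)∫u², impossible since c < 1; so 1−α > 0. By the sharp Poincaré inequality on H^1_0 of an interval of length L, ∫(u')² ≥ (π/L)²∫u² with equality for the first sine mode sin(π(x−x₀)/L) (x₀ the left endpoint), so the inequality holds for all u iff (1−α)(π/L)² ≥ α − c, i.e. α ≤ ((π/L)² + c)/((π/L)² + 1) = (1 + c(L/π)²)/(1 + (L/π)²). (Direct route, valid since c ≤ 0: Poincaré gives c∫u² ≥ c(L/π)²∫(u')², so a(u,u) ≥ (1 + c(L/π)²)∫(u')², while ||u||_{H^1}² ≤ (1 + (L/π)²)∫(u')²; dividing yields the same α.) With (π/L)² = π^2/36 and c = -1/4, the largest admissible constant is α = ((π/L)² + c)/((π/L)² + 1).
Simplifying, α = (-9 + π^2)/(π^2 + 36).


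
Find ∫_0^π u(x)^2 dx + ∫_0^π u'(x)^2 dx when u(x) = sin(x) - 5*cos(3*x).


||u||_{H^1(0,π)}^2 = 126*π

u'(x) = 15*sin(3*x) + cos(x).
Expand u² and (u')² and integrate term by term on (0, π), using: for integers n ≥ 1, ∫_0^π sin²(nx) dx = ∫_0^π cos²(nx) dx = π/2; for n ≠ n', ∫_0^π sin(nx)sin(n'x) dx = ∫_0^π cos(nx)cos(n'x) dx = 0; and by product-to-sum, ∫_0^π sin(nx)cos(n'x) dx = ½∫_0^π [sin((n+n')x) + sin((n−n')x)] dx, which is 0 when n+n' is even and 2n/(n²−n'²) when n+n' is odd (it need not vanish on (0, π)).
  u² squared terms: (-5)²·∫cos(3x)² dx = 25·π/2 = 25*π/2;  (1)²·∫sin(x)² dx = 1·π/2 = π/2.
  u² cross terms: 2·(-5)·(1)·∫cos(3x)·sin(x) dx = -10·(0) = 0.
  So ∫_0^π u² dx = 25*π/2 + π/2 + 0 = 13*π.
  (u')² squared terms: (15)²·∫sin(3x)² dx = 225·π/2 = 225*π/2;  (1)²·∫cos(x)² dx = 1·π/2 = π/2.
  (u')² cross terms: 2·(15)·(1)·∫sin(3x)·cos(x) dx = 30·(0) = 0.
  So ∫_0^π (u')² dx = 225*π/2 + π/2 + 0 = 113*π.
||u||_{H^1}^2 = (13*π) + (113*π) = 126*π.


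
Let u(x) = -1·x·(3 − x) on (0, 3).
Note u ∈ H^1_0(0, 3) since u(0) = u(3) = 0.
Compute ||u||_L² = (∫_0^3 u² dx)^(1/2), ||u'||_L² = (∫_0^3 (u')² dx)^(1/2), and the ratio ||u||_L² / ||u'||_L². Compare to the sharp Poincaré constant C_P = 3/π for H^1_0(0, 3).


||u||_L² / ||u'||_L² = 3*sqrt(10)/10 < C_P = 3/π.

u(x) = -1·x·(3 − x), so u'(x) = 2*x - 3.
u(x) = -1·x·(3 − x) vanishes at x = 0 and x = 3, so u ∈ H^1_0(0, 3). Differentiate via the product rule and integrate the resulting polynomials term by term.
  ∫_0^3 u² dx = ∫_0^3 (x^4 - 6*x^3 + 9*x^2) dx. Term by term:
    ∫_0^3 x^4 dx = 243/5;  ∫_0^3 -6*x^3 dx = -243/2;  ∫_0^3 9*x^2 dx = 81.
  Sum: 243/5 − 243/2 + 81 = 81/10.
  ∫_0^3 (u')² dx = ∫_0^3 (4*x^2 - 12*x + 9) dx. Term by term:
    ∫_0^3 4*x^2 dx = 36;  ∫_0^3 -12*x dx = -54;  ∫_0^3 9 dx = 27.
  Sum: 36 − 54 + 27 = 9.
∫_0^3 u² dx = 81/10, so ||u||_L² = 9*sqrt(10)/10.
∫_0^3 (u')² dx = 9, so ||u'||_L² = 3.
Ratio ||u||_L² / ||u'||_L² = 3*sqrt(10)/10.
Sharp Poincaré constant on H^1_0(0, 3) is C_P = L/π = 3/π, achieved by sin(π/3·x).
A polynomial bump cannot attain the sharp Poincaré constant (only the first sine eigenfunction does), so the ratio is strictly less than C_P, consistent with ||u||_L² ≤ C_P ||u'||_L².


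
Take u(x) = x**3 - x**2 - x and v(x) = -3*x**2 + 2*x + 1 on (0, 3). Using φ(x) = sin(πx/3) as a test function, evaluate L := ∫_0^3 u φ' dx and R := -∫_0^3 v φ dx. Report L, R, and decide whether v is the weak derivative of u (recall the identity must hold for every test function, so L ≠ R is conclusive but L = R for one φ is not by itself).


LHS = -57/π + 324/π^3, RHS = -324/π^3 + 57/π. No, v is not the weak derivative of u.

u(x) = x**3 - x**2 - x, classical derivative u'(x) = 3*x**2 - 2*x - 1.
φ(x) = sin(πx/3), so φ'(x) = π*cos(π*x/3)/3.
Note φ(0) = φ(3) = 0, so the boundary term u·φ vanishes.
LHS = ∫_0^3 u(x) φ'(x) dx = ∫_0^3 (π*x^3*cos(π*x/3)/3 - π*x^2*cos(π*x/3)/3 - π*x*cos(π*x/3)/3) dx. Term by term:
  ∫_0^3 -π*x*cos(π*x/3)/3 dx = 6/π;  ∫_0^3 -π*x^2*cos(π*x/3)/3 dx = 18/π;  ∫_0^3 π*x^3*cos(π*x/3)/3 dx = -81/π + 324/π^3.
Sum: 6/π + 18/π + -81/π + 324/π^3 = -57/π + 324/π^3.
So LHS = -57/π + 324/π^3.
∫_0^3 v(x) φ(x) dx = ∫_0^3 (-3*x^2*sin(π*x/3) + 2*x*sin(π*x/3) + sin(π*x/3)) dx. Term by term:
  ∫_0^3 -3*x^2*sin(π*x/3) dx = -81/π + 324/π^3;  ∫_0^3 2*x*sin(π*x/3) dx = 18/π;  ∫_0^3 sin(π*x/3) dx = 6/π.
Sum: -81/π + 324/π^3 + 18/π + 6/π = -57/π + 324/π^3.
So RHS = -∫_0^3 v(x) φ(x) dx = -324/π^3 + 57/π.
LHS − RHS = -114/π + 648/π^3 ≠ 0, so the identity fails.
(For a valid weak derivative the identity must hold for EVERY test function, in particular this one. The failure shows v is NOT the weak derivative of u.)
Correct weak derivative would be u'(x) = 3*x**2 - 2*x - 1.


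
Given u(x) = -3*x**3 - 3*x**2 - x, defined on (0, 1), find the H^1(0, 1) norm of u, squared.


||u||_{H^1}^2 = 16237/210

The H^1 norm (squared) on an interval (0, L) is
  ||u||_{H^1}^2 = ∫_0^L u(x)^2 dx + ∫_0^L u'(x)^2 dx.
Compute u'(x) = -9*x**2 - 6*x - 1.
Then u(x)^2 = 9*x**6 + 18*x**5 + 15*x**4 + 6*x**3 + x**2 and u'(x)^2 = 81*x**4 + 108*x**3 + 54*x**2 + 12*x + 1.
Integrate each monomial from 0 to 1 using ∫_0^1 c·x^n dx = c·1^(n+1)/(n+1):
  ∫_0^1 u(x)^2 dx = ∫_0^1 (9*x^6 + 18*x^5 + 15*x^4 + 6*x^3 + x^2) dx. Term by term:
    ∫_0^1 9*x^6 dx = 9/7;  ∫_0^1 18*x^5 dx = 3;  ∫_0^1 15*x^4 dx = 3;
    ∫_0^1 6*x^3 dx = 3/2;  ∫_0^1 x^2 dx = 1/3.
  Sum: 9/7 + 3 + 3 + 3/2 + 1/3 = 383/42.
  ∫_0^1 u'(x)^2 dx = ∫_0^1 (81*x^4 + 108*x^3 + 54*x^2 + 12*x + 1) dx. Term by term:
    ∫_0^1 81*x^4 dx = 81/5;  ∫_0^1 108*x^3 dx = 27;  ∫_0^1 54*x^2 dx = 18;
    ∫_0^1 12*x dx = 6;  ∫_0^1 1 dx = 1.
  Sum: 81/5 + 27 + 18 + 6 + 1 = 341/5.
Adding: ||u||_{H^1}^2 = 383/42 + 341/5 = 16237/210.


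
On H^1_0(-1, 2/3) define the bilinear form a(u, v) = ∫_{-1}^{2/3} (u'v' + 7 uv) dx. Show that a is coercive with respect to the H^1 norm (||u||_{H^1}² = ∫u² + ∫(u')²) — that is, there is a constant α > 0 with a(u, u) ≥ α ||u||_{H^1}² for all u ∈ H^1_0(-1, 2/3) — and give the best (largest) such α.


α = 1

Coercivity of a(·,·) on H^1_0(-1, 2/3) means a(u, u) ≥ α ||u||_{H^1}² for every u ∈ H^1_0.
The interval has length L = 5/3, and Poincaré/coercivity depend only on L. Here a(u, u) = ∫(u')² + (7)·∫u².
Here c = 7 ≥ 1, so a(u,u) = ∫(u')² + c∫u² ≥ ∫(u')² + ∫u² = ||u||_{H^1}², i.e. α = 1 works. No larger α is possible: a(u,u) ≥ α||u||_{H^1}² means (1−α)∫(u')² ≥ (α−c)∫u², and for the modes u_n = sin(nπ(x−x₀)/L) (x₀ the left endpoint) one has ∫u_n²/∫(u_n')² = (L/(nπ))² → 0, so a(u_n,u_n)/||u_n||_{H^1}² → 1. Hence the optimal constant is α = 1.
Therefore α = 1.


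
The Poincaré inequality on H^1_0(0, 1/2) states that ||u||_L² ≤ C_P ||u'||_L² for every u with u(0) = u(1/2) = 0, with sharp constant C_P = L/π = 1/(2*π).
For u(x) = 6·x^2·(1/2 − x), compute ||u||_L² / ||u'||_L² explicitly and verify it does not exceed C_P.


||u||_L² / ||u'||_L² = sqrt(14)/28 < C_P = 1/(2*π).

u(x) = 6·x^2·(1/2 − x), so u'(x) = 6*x*(1 - 3*x).
u(x) = 6·x^2·(1/2 − x) vanishes at x = 0 and x = 1/2, so u ∈ H^1_0(0, 1/2). Differentiate via the product rule and integrate the resulting polynomials term by term.
  ∫_0^1/2 u² dx = ∫_0^1/2 (36*x^6 - 36*x^5 + 9*x^4) dx. Term by term:
    ∫_0^1/2 36*x^6 dx = 9/224;  ∫_0^1/2 -36*x^5 dx = -3/32;  ∫_0^1/2 9*x^4 dx = 9/160.
  Sum: 9/224 − 3/32 + 9/160 = 3/1120.
  ∫_0^1/2 (u')² dx = ∫_0^1/2 (324*x^4 - 216*x^3 + 36*x^2) dx. Term by term:
    ∫_0^1/2 324*x^4 dx = 81/40;  ∫_0^1/2 -216*x^3 dx = -27/8;  ∫_0^1/2 36*x^2 dx = 3/2.
  Sum: 81/40 − 27/8 + 3/2 = 3/20.
∫_0^1/2 u² dx = 3/1120, so ||u||_L² = sqrt(210)/280.
∫_0^1/2 (u')² dx = 3/20, so ||u'||_L² = sqrt(15)/10.
Ratio ||u||_L² / ||u'||_L² = sqrt(14)/28.
Sharp Poincaré constant on H^1_0(0, 1/2) is C_P = L/π = 1/(2*π), achieved by sin(2*π·x).
A polynomial bump cannot attain the sharp Poincaré constant (only the first sine eigenfunction does), so the ratio is strictly less than C_P, consistent with ||u||_L² ≤ C_P ||u'||_L².


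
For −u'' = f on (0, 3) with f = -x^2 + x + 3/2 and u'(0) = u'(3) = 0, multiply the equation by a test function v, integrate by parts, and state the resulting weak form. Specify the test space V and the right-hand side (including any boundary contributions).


V = H^1(0, 3) (no boundary constraint on v; u is determined up to an additive constant); weak form: ∫_0^3 u'v' dx = ∫_0^3 (-x^2 + x + 3/2) v dx for all v ∈ V.

Multiply both sides by a test function v and integrate from 0 to 3:
  ∫_0^3 −u''(x) v(x) dx = ∫_0^3 f(x) v(x) dx.
Integrate the LHS by parts once:
  ∫_0^3 −u'' v dx = −[u'(x) v(x)]_0^3 + ∫_0^3 u'(x) v'(x) dx.
Thus ∫_0^3 u'(x) v'(x) dx = ∫_0^3 f(x) v(x) dx + [u'(x) v(x)]_0^3.
Choose V so that boundary terms are either known or forced to vanish.
u has homogeneous Neumann: u'(0) = u'(3) = 0. So [u' v]_0^3 = 0·v(3) − 0·v(0) = 0 for any v; take V = H^1(0, 3).
Weak formulation: find u (satisfying any essential BC) such that ∫_0^3 u'(x) v'(x) dx = ∫_0^3 f v dx for all v ∈ V (homogeneous Neumann, so boundary terms vanish).
Substituting f(x) = -x^2 + x + 3/2, the right-hand side is ∫_0^3 (-x^2 + x + 3/2) v dx.
Compatibility check (pure Neumann): taking v ≡ 1 ∈ V gives 0 = ∫_0^3 f dx + (0) − (0), i.e. ∫_0^3 f dx must equal u'(0) − u'(3) = 0. Indeed ∫_0^3 (-x^2 + x + 3/2) dx = 0, so the data are compatible. The solution is then unique only up to an additive constant (fix it e.g. by requiring ∫_0^3 u dx = 0).


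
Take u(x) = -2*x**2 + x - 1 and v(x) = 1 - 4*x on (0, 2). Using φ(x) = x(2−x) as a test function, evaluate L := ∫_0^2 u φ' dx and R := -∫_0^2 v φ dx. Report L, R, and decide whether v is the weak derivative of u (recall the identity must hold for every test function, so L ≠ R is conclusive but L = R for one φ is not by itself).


LHS = 4, RHS = 4. Yes, v = u' weakly.

u(x) = -2*x**2 + x - 1, classical derivative u'(x) = 1 - 4*x.
φ(x) = x(2−x), so φ'(x) = 2 - 2*x.
Note φ(0) = φ(2) = 0, so the boundary term u·φ vanishes.
LHS = ∫_0^2 u(x) φ'(x) dx = ∫_0^2 (4*x^3 - 6*x^2 + 4*x - 2) dx. Term by term:
  ∫_0^2 4*x^3 dx = 16;  ∫_0^2 -6*x^2 dx = -16;  ∫_0^2 4*x dx = 8;
  ∫_0^2 -2 dx = -4.
Sum: 16 − 16 + 8 − 4 = 4.
So LHS = 4.
∫_0^2 v(x) φ(x) dx = ∫_0^2 (4*x^3 - 9*x^2 + 2*x) dx. Term by term:
  ∫_0^2 4*x^3 dx = 16;  ∫_0^2 -9*x^2 dx = -24;  ∫_0^2 2*x dx = 4.
Sum: 16 − 24 + 4 = -4.
So RHS = -∫_0^2 v(x) φ(x) dx = 4.
LHS = RHS, so the identity holds for this test φ.
Moreover u is smooth here and v(x) = u'(x) = 1 - 4*x pointwise, so the identity holds for every test function. Hence v is the weak derivative of u.


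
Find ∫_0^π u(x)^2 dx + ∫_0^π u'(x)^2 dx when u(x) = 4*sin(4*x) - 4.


||u||_{H^1(0,π)}^2 = 152*π

u'(x) = 16*cos(4*x).
Expand u² and (u')² and integrate term by term on (0, π), using: for integers n ≥ 1, ∫_0^π sin²(nx) dx = ∫_0^π cos²(nx) dx = π/2; for n ≠ n', ∫_0^π sin(nx)sin(n'x) dx = ∫_0^π cos(nx)cos(n'x) dx = 0; and by product-to-sum, ∫_0^π sin(nx)cos(n'x) dx = ½∫_0^π [sin((n+n')x) + sin((n−n')x)] dx, which is 0 when n+n' is even and 2n/(n²−n'²) when n+n' is odd (it need not vanish on (0, π)). For the constant mode: ∫_0^π 1 dx = π, ∫_0^π cos(nx) dx = 0, ∫_0^π sin(nx) dx = (1−(−1)^n)/n.
  u² squared terms: (-4)²·∫1 dx = 16·π = 16*π;  (4)²·∫sin(4x)² dx = 16·π/2 = 8*π.
  u² cross terms: 2·(-4)·(4)·∫1·sin(4x) dx = -32·(0) = 0.
  So ∫_0^π u² dx = 16*π + 8*π + 0 = 24*π.
  (u')² squared terms: (16)²·∫cos(4x)² dx = 256·π/2 = 128*π.
  So ∫_0^π (u')² dx = 128*π.
||u||_{H^1}^2 = (24*π) + (128*π) = 152*π.


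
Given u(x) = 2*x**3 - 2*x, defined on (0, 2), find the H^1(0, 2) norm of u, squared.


||u||_{H^1}^2 = 21736/105

The H^1 norm (squared) on an interval (0, L) is
  ||u||_{H^1}^2 = ∫_0^L u(x)^2 dx + ∫_0^L u'(x)^2 dx.
Compute u'(x) = 6*x**2 - 2.
Then u(x)^2 = 4*x**6 - 8*x**4 + 4*x**2 and u'(x)^2 = 36*x**4 - 24*x**2 + 4.
Integrate each monomial from 0 to 2 using ∫_0^2 c·x^n dx = c·2^(n+1)/(n+1):
  ∫_0^2 u(x)^2 dx = ∫_0^2 (4*x^6 - 8*x^4 + 4*x^2) dx. Term by term:
    ∫_0^2 4*x^6 dx = 512/7;  ∫_0^2 -8*x^4 dx = -256/5;  ∫_0^2 4*x^2 dx = 32/3.
  Sum: 512/7 − 256/5 + 32/3 = 3424/105.
  ∫_0^2 u'(x)^2 dx = ∫_0^2 (36*x^4 - 24*x^2 + 4) dx. Term by term:
    ∫_0^2 36*x^4 dx = 1152/5;  ∫_0^2 -24*x^2 dx = -64;  ∫_0^2 4 dx = 8.
  Sum: 1152/5 − 64 + 8 = 872/5.
Adding: ||u||_{H^1}^2 = 3424/105 + 872/5 = 21736/105.


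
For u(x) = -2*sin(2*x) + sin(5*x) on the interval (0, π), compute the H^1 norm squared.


||u||_{H^1(0,π)}^2 = 23*π

u'(x) = -4*cos(2*x) + 5*cos(5*x).
Expand u² and (u')² and integrate term by term on (0, π), using: for integers n ≥ 1, ∫_0^π sin²(nx) dx = ∫_0^π cos²(nx) dx = π/2; for n ≠ n', ∫_0^π sin(nx)sin(n'x) dx = ∫_0^π cos(nx)cos(n'x) dx = 0; and by product-to-sum, ∫_0^π sin(nx)cos(n'x) dx = ½∫_0^π [sin((n+n')x) + sin((n−n')x)] dx, which is 0 when n+n' is even and 2n/(n²−n'²) when n+n' is odd (it need not vanish on (0, π)).
  u² squared terms: (-2)²·∫sin(2x)² dx = 4·π/2 = 2*π;  (1)²·∫sin(5x)² dx = 1·π/2 = π/2.
  u² cross terms: 2·(-2)·(1)·∫sin(2x)·sin(5x) dx = -4·(0) = 0.
  So ∫_0^π u² dx = 2*π + π/2 + 0 = 5*π/2.
  (u')² squared terms: (-4)²·∫cos(2x)² dx = 16·π/2 = 8*π;  (5)²·∫cos(5x)² dx = 25·π/2 = 25*π/2.
  (u')² cross terms: 2·(-4)·(5)·∫cos(2x)·cos(5x) dx = -40·(0) = 0.
  So ∫_0^π (u')² dx = 8*π + 25*π/2 + 0 = 41*π/2.
||u||_{H^1}^2 = (5*π/2) + (41*π/2) = 23*π.


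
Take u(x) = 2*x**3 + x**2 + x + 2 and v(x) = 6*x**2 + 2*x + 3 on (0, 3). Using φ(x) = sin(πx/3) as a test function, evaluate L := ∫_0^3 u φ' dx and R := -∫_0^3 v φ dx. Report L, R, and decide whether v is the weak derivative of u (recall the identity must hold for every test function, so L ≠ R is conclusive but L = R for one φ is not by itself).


LHS = -186/π + 648/π^3, RHS = -198/π + 648/π^3. No, v is not the weak derivative of u.

u(x) = 2*x**3 + x**2 + x + 2, classical derivative u'(x) = 6*x**2 + 2*x + 1.
φ(x) = sin(πx/3), so φ'(x) = π*cos(π*x/3)/3.
Note φ(0) = φ(3) = 0, so the boundary term u·φ vanishes.
LHS = ∫_0^3 u(x) φ'(x) dx = ∫_0^3 (2*π*x^3*cos(π*x/3)/3 + π*x^2*cos(π*x/3)/3 + π*x*cos(π*x/3)/3 + 2*π*cos(π*x/3)/3) dx. Term by term:
  ∫_0^3 2*π*cos(π*x/3)/3 dx = 0;  ∫_0^3 π*x*cos(π*x/3)/3 dx = -6/π;  ∫_0^3 π*x^2*cos(π*x/3)/3 dx = -18/π;
  ∫_0^3 2*π*x^3*cos(π*x/3)/3 dx = -162/π + 648/π^3.
Sum: 0 − 6/π − 18/π + -162/π + 648/π^3 = -186/π + 648/π^3.
So LHS = -186/π + 648/π^3.
∫_0^3 v(x) φ(x) dx = ∫_0^3 (6*x^2*sin(π*x/3) + 2*x*sin(π*x/3) + 3*sin(π*x/3)) dx. Term by term:
  ∫_0^3 3*sin(π*x/3) dx = 18/π;  ∫_0^3 2*x*sin(π*x/3) dx = 18/π;  ∫_0^3 6*x^2*sin(π*x/3) dx = -648/π^3 + 162/π.
Sum: 18/π + 18/π + -648/π^3 + 162/π = -648/π^3 + 198/π.
So RHS = -∫_0^3 v(x) φ(x) dx = -198/π + 648/π^3.
LHS − RHS = 12/π ≠ 0, so the identity fails.
(For a valid weak derivative the identity must hold for EVERY test function, in particular this one. The failure shows v is NOT the weak derivative of u.)
Correct weak derivative would be u'(x) = 6*x**2 + 2*x + 1.


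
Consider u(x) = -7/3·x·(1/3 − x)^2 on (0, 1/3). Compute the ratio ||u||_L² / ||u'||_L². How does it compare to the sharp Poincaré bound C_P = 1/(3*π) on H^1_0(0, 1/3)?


||u||_L² / ||u'||_L² = sqrt(14)/42 < C_P = 1/(3*π).

u(x) = -7/3·x·(1/3 − x)^2, so u'(x) = -7*x^2 + 28*x/9 - 7/27.
u(x) = -7/3·x·(1/3 − x)^2 vanishes at x = 0 and x = 1/3, so u ∈ H^1_0(0, 1/3). Differentiate via the product rule and integrate the resulting polynomials term by term.
  ∫_0^1/3 u² dx = ∫_0^1/3 (49*x^6/9 - 196*x^5/27 + 98*x^4/27 - 196*x^3/243 + 49*x^2/729) dx. Term by term:
    ∫_0^1/3 49*x^6/9 dx = 7/19683;  ∫_0^1/3 -196*x^5/27 dx = -98/59049;  ∫_0^1/3 98*x^4/27 dx = 98/32805;
    ∫_0^1/3 -196*x^3/243 dx = -49/19683;  ∫_0^1/3 49*x^2/729 dx = 49/59049.
  Sum: 7/19683 − 98/59049 + 98/32805 − 49/19683 + 49/59049 = 7/295245.
  ∫_0^1/3 (u')² dx = ∫_0^1/3 (49*x^4 - 392*x^3/9 + 1078*x^2/81 - 392*x/243 + 49/729) dx. Term by term:
    ∫_0^1/3 49*x^4 dx = 49/1215;  ∫_0^1/3 -392*x^3/9 dx = -98/729;  ∫_0^1/3 1078*x^2/81 dx = 1078/6561;
    ∫_0^1/3 -392*x/243 dx = -196/2187;  ∫_0^1/3 49/729 dx = 49/2187.
  Sum: 49/1215 − 98/729 + 1078/6561 − 196/2187 + 49/2187 = 98/32805.
∫_0^1/3 u² dx = 7/295245, so ||u||_L² = sqrt(35)/1215.
∫_0^1/3 (u')² dx = 98/32805, so ||u'||_L² = 7*sqrt(10)/405.
Ratio ||u||_L² / ||u'||_L² = sqrt(14)/42.
Sharp Poincaré constant on H^1_0(0, 1/3) is C_P = L/π = 1/(3*π), achieved by sin(3*π·x).
A polynomial bump cannot attain the sharp Poincaré constant (only the first sine eigenfunction does), so the ratio is strictly less than C_P, consistent with ||u||_L² ≤ C_P ||u'||_L².


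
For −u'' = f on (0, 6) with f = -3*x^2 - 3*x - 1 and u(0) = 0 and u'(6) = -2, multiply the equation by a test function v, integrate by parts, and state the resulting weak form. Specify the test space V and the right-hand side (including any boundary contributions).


V = {v ∈ H^1(0, 6) : v(0) = 0} (test functions vanish at x = 0 where u is specified); weak form: ∫_0^6 u'v' dx = ∫_0^6 (-3*x^2 - 3*x - 1) v dx − 2·v(6) for all v ∈ V.

Multiply both sides by a test function v and integrate from 0 to 6:
  ∫_0^6 −u''(x) v(x) dx = ∫_0^6 f(x) v(x) dx.
Integrate the LHS by parts once:
  ∫_0^6 −u'' v dx = −[u'(x) v(x)]_0^6 + ∫_0^6 u'(x) v'(x) dx.
Thus ∫_0^6 u'(x) v'(x) dx = ∫_0^6 f(x) v(x) dx + [u'(x) v(x)]_0^6.
Choose V so that boundary terms are either known or forced to vanish.
Mixed BC: u(0) = 0 (Dirichlet) and u'(6) = -2 (Neumann). Define V = {v ∈ H^1(0, 6) : v(0) = 0}. Then [u' v]_0^6 = u'(6)·v(6) − u'(0)·0 = − 2·v(6).
Weak formulation: find u (satisfying any essential BC) such that ∫_0^6 u'(x) v'(x) dx = ∫_0^6 f v dx − 2·v(6) for all v ∈ V (Dirichlet at 0 absorbed into V; Neumann datum at x = 6 contributes the boundary term).
Substituting f(x) = -3*x^2 - 3*x - 1, the right-hand side is ∫_0^6 (-3*x^2 - 3*x - 1) v dx − 2·v(6).


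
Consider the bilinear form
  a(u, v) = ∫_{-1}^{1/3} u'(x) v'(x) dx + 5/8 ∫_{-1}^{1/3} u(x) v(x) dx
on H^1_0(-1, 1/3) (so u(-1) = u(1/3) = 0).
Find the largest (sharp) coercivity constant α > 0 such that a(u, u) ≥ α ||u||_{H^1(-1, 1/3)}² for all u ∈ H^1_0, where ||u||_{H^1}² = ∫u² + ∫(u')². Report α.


α = (10 + 9*π^2)/(16 + 9*π^2)

Coercivity of a(·,·) on H^1_0(-1, 1/3) means a(u, u) ≥ α ||u||_{H^1}² for every u ∈ H^1_0.
The interval has length L = 4/3, and Poincaré/coercivity depend only on L. Here a(u, u) = ∫(u')² + (5/8)·∫u².
Here 0 < c = 5/8 < 1. The condition a(u,u) ≥ α||u||_{H^1}² reads (1−α)∫(u')² ≥ (α−c)∫u². Any admissible α is ≤ 1 (rapidly oscillating u have ∫u²/∫(u')² → 0), and α = 1 would force 0 ≥ (1−c)∫u², impossible since c < 1; so 1−α > 0. By the sharp Poincaré inequality on H^1_0 of an interval of length L, ∫(u')² ≥ (π/L)²∫u² with equality for the first sine mode sin(π(x−x₀)/L) (x₀ the left endpoint), so the inequality holds for all u iff (1−α)(π/L)² ≥ α − c, i.e. α ≤ ((π/L)² + c)/((π/L)² + 1) = (1 + c(L/π)²)/(1 + (L/π)²). With (π/L)² = 9*π^2/16 and c = 5/8, the largest admissible constant is α = ((π/L)² + c)/((π/L)² + 1).
Simplifying, α = (10 + 9*π^2)/(16 + 9*π^2).


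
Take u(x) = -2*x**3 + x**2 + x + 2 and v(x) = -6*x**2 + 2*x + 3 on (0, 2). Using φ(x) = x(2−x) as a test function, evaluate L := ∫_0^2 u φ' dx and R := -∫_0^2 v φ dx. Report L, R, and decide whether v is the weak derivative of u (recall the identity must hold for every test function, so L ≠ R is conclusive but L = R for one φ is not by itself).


LHS = 28/5, RHS = 44/15. No, v is not the weak derivative of u.

u(x) = -2*x**3 + x**2 + x + 2, classical derivative u'(x) = -6*x**2 + 2*x + 1.
φ(x) = x(2−x), so φ'(x) = 2 - 2*x.
Note φ(0) = φ(2) = 0, so the boundary term u·φ vanishes.
LHS = ∫_0^2 u(x) φ'(x) dx = ∫_0^2 (4*x^4 - 6*x^3 - 2*x + 4) dx. Term by term:
  ∫_0^2 4*x^4 dx = 128/5;  ∫_0^2 -6*x^3 dx = -24;  ∫_0^2 -2*x dx = -4;
  ∫_0^2 4 dx = 8.
Sum: 128/5 − 24 − 4 + 8 = 28/5.
So LHS = 28/5.
∫_0^2 v(x) φ(x) dx = ∫_0^2 (6*x^4 - 14*x^3 + x^2 + 6*x) dx. Term by term:
  ∫_0^2 6*x^4 dx = 192/5;  ∫_0^2 -14*x^3 dx = -56;  ∫_0^2 x^2 dx = 8/3;
  ∫_0^2 6*x dx = 12.
Sum: 192/5 − 56 + 8/3 + 12 = -44/15.
So RHS = -∫_0^2 v(x) φ(x) dx = 44/15.
LHS − RHS = 8/3 ≠ 0, so the identity fails.
(For a valid weak derivative the identity must hold for EVERY test function, in particular this one. The failure shows v is NOT the weak derivative of u.)
Correct weak derivative would be u'(x) = -6*x**2 + 2*x + 1.


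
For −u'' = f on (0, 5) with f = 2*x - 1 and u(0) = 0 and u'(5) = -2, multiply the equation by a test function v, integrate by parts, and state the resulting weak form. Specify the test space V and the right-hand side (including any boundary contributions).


V = {v ∈ H^1(0, 5) : v(0) = 0} (test functions vanish at x = 0 where u is specified); weak form: ∫_0^5 u'v' dx = ∫_0^5 (2*x - 1) v dx − 2·v(5) for all v ∈ V.

Multiply both sides by a test function v and integrate from 0 to 5:
  ∫_0^5 −u''(x) v(x) dx = ∫_0^5 f(x) v(x) dx.
Integrate the LHS by parts once:
  ∫_0^5 −u'' v dx = −[u'(x) v(x)]_0^5 + ∫_0^5 u'(x) v'(x) dx.
Thus ∫_0^5 u'(x) v'(x) dx = ∫_0^5 f(x) v(x) dx + [u'(x) v(x)]_0^5.
Choose V so that boundary terms are either known or forced to vanish.
Mixed BC: u(0) = 0 (Dirichlet) and u'(5) = -2 (Neumann). Define V = {v ∈ H^1(0, 5) : v(0) = 0}. Then [u' v]_0^5 = u'(5)·v(5) − u'(0)·0 = − 2·v(5).
Weak formulation: find u (satisfying any essential BC) such that ∫_0^5 u'(x) v'(x) dx = ∫_0^5 f v dx − 2·v(5) for all v ∈ V (Dirichlet at 0 absorbed into V; Neumann datum at x = 5 contributes the boundary term).
Substituting f(x) = 2*x - 1, the right-hand side is ∫_0^5 (2*x - 1) v dx − 2·v(5).


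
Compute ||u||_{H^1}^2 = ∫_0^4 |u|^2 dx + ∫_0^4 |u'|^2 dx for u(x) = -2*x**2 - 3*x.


||u||_{H^1}^2 = 35228/15

The H^1 norm (squared) on an interval (0, L) is
  ||u||_{H^1}^2 = ∫_0^L u(x)^2 dx + ∫_0^L u'(x)^2 dx.
Compute u'(x) = -4*x - 3.
Then u(x)^2 = 4*x**4 + 12*x**3 + 9*x**2 and u'(x)^2 = 16*x**2 + 24*x + 9.
Integrate each monomial from 0 to 4 using ∫_0^4 c·x^n dx = c·4^(n+1)/(n+1):
  ∫_0^4 u(x)^2 dx = ∫_0^4 (4*x^4 + 12*x^3 + 9*x^2) dx. Term by term:
    ∫_0^4 4*x^4 dx = 4096/5;  ∫_0^4 12*x^3 dx = 768;  ∫_0^4 9*x^2 dx = 192.
  Sum: 4096/5 + 768 + 192 = 8896/5.
  ∫_0^4 u'(x)^2 dx = ∫_0^4 (16*x^2 + 24*x + 9) dx. Term by term:
    ∫_0^4 16*x^2 dx = 1024/3;  ∫_0^4 24*x dx = 192;  ∫_0^4 9 dx = 36.
  Sum: 1024/3 + 192 + 36 = 1708/3.
Adding: ||u||_{H^1}^2 = 8896/5 + 1708/3 = 35228/15.


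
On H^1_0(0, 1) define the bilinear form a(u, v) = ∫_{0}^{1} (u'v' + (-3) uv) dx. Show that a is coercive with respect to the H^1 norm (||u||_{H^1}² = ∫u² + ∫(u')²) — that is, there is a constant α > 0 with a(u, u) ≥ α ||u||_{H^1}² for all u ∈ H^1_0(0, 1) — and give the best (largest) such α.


α = (-3 + π^2)/(1 + π^2)

Coercivity of a(·,·) on H^1_0(0, 1) means a(u, u) ≥ α ||u||_{H^1}² for every u ∈ H^1_0.
The interval has length L = 1, and Poincaré/coercivity depend only on L. Here a(u, u) = ∫(u')² + (-3)·∫u².
Here c = -3 < 0 with |c| < (π/L)² = π^2, so coercivity still holds. The condition a(u,u) ≥ α||u||_{H^1}² reads (1−α)∫(u')² ≥ (α−c)∫u². Any admissible α is ≤ 1 (rapidly oscillating u have ∫u²/∫(u')² → 0), and α = 1 would force 0 ≥ (1−c)∫u², impossible since c < 1; so 1−α > 0. By the sharp Poincaré inequality on H^1_0 of an interval of length L, ∫(u')² ≥ (π/L)²∫u² with equality for the first sine mode sin(π(x−x₀)/L) (x₀ the left endpoint), so the inequality holds for all u iff (1−α)(π/L)² ≥ α − c, i.e. α ≤ ((π/L)² + c)/((π/L)² + 1) = (1 + c(L/π)²)/(1 + (L/π)²). (Direct route, valid since c ≤ 0: Poincaré gives c∫u² ≥ c(L/π)²∫(u')², so a(u,u) ≥ (1 + c(L/π)²)∫(u')², while ||u||_{H^1}² ≤ (1 + (L/π)²)∫(u')²; dividing yields the same α.) With (π/L)² = π^2 and c = -3, the largest admissible constant is α = ((π/L)² + c)/((π/L)² + 1).
Simplifying, α = (-3 + π^2)/(1 + π^2).
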